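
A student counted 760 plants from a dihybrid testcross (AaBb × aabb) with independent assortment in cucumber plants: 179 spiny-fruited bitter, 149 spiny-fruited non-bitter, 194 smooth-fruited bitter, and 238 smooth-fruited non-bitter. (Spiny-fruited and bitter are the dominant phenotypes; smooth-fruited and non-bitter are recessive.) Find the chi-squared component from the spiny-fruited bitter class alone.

0.637

A dihybrid testcross with independent assortment gives a 1:1:1:1 ratio.
Under the 1:1:1:1 hypothesis (Σ ratio = 4, N = 760):
  spiny-fruited bitter: 760 × 1/4 = 190
  spiny-fruited non-bitter: 760 × 1/4 = 190
  smooth-fruited bitter: 760 × 1/4 = 190
  smooth-fruited non-bitter: 760 × 1/4 = 190
Contribution of spiny-fruited bitter: (179 − 190)² / 190 = 0.6368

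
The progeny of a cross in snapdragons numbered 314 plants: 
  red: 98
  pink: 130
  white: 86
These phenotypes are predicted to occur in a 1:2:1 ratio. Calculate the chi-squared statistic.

10.204

Total ratio parts = 4. Expected numbers out of 314:
  red: 314 × 1/4 = 78.5
  pink: 314 × 2/4 = 157
  white: 314 × 1/4 = 78.5
χ² = Σ (O − E)² / E
  red: (98 − 78.5)² / 78.5 = 4.8439
  pink: (130 − 157)² / 157 = 4.6433
  white: (86 − 78.5)² / 78.5 = 0.7166
χ² = 4.8439 + 4.6433 + 0.7166 = 10.2038 ≈ 10.204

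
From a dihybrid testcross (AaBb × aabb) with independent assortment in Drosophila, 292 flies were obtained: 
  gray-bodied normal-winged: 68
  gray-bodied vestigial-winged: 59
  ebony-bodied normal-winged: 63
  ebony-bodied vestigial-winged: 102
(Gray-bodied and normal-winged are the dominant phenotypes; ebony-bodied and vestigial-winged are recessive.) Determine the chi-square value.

15.918

A dihybrid testcross with independent assortment gives a 1:1:1:1 ratio.
Expected counts for N = 292 under a 1:1:1:1 ratio (total parts = 4):
  gray-bodied normal-winged: 292 × 1/4 = 73
  gray-bodied vestigial-winged: 292 × 1/4 = 73
  ebony-bodied normal-winged: 292 × 1/4 = 73
  ebony-bodied vestigial-winged: 292 × 1/4 = 73
χ² = Σ (O − E)² / E
  gray-bodied normal-winged: (68 − 73)² / 73 = 0.3425
  gray-bodied vestigial-winged: (59 − 73)² / 73 = 2.6849
  ebony-bodied normal-winged: (63 − 73)² / 73 = 1.3699
  ebony-bodied vestigial-winged: (102 − 73)² / 73 = 11.5205
χ² = 0.3425 + 2.6849 + 1.3699 + 11.5205 = 15.9178 ≈ 15.918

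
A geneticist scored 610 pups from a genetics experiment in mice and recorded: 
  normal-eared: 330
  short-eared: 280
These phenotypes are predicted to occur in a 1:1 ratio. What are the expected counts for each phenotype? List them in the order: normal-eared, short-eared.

Under the 1:1 hypothesis (Σ ratio = 2, N = 610):
  normal-eared: 610 × 1/2 = 305
  short-eared: 610 × 1/2 = 305

305, 305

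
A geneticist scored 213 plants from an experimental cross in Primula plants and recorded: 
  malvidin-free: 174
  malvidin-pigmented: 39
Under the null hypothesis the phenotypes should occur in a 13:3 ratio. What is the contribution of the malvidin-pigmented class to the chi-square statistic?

0.022

Total ratio parts = 16. Expected numbers out of 213:
  malvidin-free: 213 × 13/16 = 173.0625
  malvidin-pigmented: 213 × 3/16 = 39.9375
Contribution of malvidin-pigmented: (39 − 39.9375)² / 39.9375 = 0.0220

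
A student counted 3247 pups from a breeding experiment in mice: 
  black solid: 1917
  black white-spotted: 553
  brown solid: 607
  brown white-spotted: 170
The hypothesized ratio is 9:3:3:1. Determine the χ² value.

14.958

Under the 9:3:3:1 hypothesis (Σ ratio = 16, N = 3247):
  black solid: 3247 × 9/16 = 1826.4375
  black white-spotted: 3247 × 3/16 = 608.8125
  brown solid: 3247 × 3/16 = 608.8125
  brown white-spotted: 3247 × 1/16 = 202.9375
χ² = Σ (O − E)² / E
  black solid: (1917 − 1826.4375)² / 1826.4375 = 4.4905
  black white-spotted: (553 − 608.8125)² / 608.8125 = 5.1166
  brown solid: (607 − 608.8125)² / 608.8125 = 0.0054
  brown white-spotted: (170 − 202.9375)² / 202.9375 = 5.3459
χ² = 4.4905 + 5.1166 + 0.0054 + 5.3459 = 14.9584 ≈ 14.958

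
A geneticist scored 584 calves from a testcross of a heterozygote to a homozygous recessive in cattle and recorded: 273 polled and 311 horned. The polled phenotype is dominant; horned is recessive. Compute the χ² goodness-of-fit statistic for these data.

A testcross of a heterozygote (Aa × aa) gives a 1:1 phenotypic ratio.
Expected counts for N = 584 under a 1:1 ratio (total parts = 2):
  polled: 584 × 1/2 = 292
  horned: 584 × 1/2 = 292
χ² = Σ (O − E)² / E
  polled: (273 − 292)² / 292 = 1.2363
  horned: (311 − 292)² / 292 = 1.2363
χ² = 1.2363 + 1.2363 = 2.4726 ≈ 2.473

2.473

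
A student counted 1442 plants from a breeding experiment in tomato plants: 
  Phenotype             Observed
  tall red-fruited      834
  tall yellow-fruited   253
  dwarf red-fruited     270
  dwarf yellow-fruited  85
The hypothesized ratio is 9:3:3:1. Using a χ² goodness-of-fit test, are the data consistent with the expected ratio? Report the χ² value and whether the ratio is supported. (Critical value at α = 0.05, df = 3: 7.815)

The 9:3:3:1 ratio has 16 parts, so with N = 1442 the expected counts are:
  tall red-fruited: 1442 × 9/16 = 811.125
  tall yellow-fruited: 1442 × 3/16 = 270.375
  dwarf red-fruited: 1442 × 3/16 = 270.375
  dwarf yellow-fruited: 1442 × 1/16 = 90.125
χ² = Σ (O − E)² / E
  tall red-fruited: (834 − 811.125)² / 811.125 = 0.6451
  tall yellow-fruited: (253 − 270.375)² / 270.375 = 1.1166
  dwarf red-fruited: (270 − 270.375)² / 270.375 = 0.0005
  dwarf yellow-fruited: (85 − 90.125)² / 90.125 = 0.2914
χ² = 0.6451 + 1.1166 + 0.0005 + 0.2914 = 2.0536 ≈ 2.054
Degrees of freedom = 4 − 1 = 3; critical value at α = 0.05 is 7.815.
Since 2.054 < 7.815, we fail to reject the null hypothesis — the data are consistent with the 9:3:3:1 ratio.

2.054; consistent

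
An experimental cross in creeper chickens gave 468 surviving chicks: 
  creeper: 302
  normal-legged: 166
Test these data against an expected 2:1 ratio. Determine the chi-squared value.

0.962

Expected counts for N = 468 under a 2:1 ratio (total parts = 3):
  creeper: 468 × 2/3 = 312
  normal-legged: 468 × 1/3 = 156
χ² = Σ (O − E)² / E
  creeper: (302 − 312)² / 312 = 0.3205
  normal-legged: (166 − 156)² / 156 = 0.6410
χ² = 0.3205 + 0.6410 = 0.9615 ≈ 0.962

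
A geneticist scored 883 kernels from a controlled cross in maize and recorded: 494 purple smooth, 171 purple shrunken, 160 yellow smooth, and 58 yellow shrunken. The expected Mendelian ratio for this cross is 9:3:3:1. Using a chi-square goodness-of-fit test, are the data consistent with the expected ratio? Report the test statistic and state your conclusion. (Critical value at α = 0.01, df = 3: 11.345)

0.523; consistent

The 9:3:3:1 ratio has 16 parts, so with N = 883 the expected counts are:
  purple smooth: 883 × 9/16 = 496.6875
  purple shrunken: 883 × 3/16 = 165.5625
  yellow smooth: 883 × 3/16 = 165.5625
  yellow shrunken: 883 × 1/16 = 55.1875
χ² = Σ (O − E)² / E
  purple smooth: (494 − 496.6875)² / 496.6875 = 0.0145
  purple shrunken: (171 − 165.5625)² / 165.5625 = 0.1786
  yellow smooth: (160 − 165.5625)² / 165.5625 = 0.1869
  yellow shrunken: (58 − 55.1875)² / 55.1875 = 0.1433
χ² = 0.0145 + 0.1786 + 0.1869 + 0.1433 = 0.5233 ≈ 0.523
Degrees of freedom = 4 − 1 = 3; critical value at α = 0.01 is 11.345.
Since 0.523 < 11.345, we fail to reject the null hypothesis — the data are consistent with the 9:3:3:1 ratio.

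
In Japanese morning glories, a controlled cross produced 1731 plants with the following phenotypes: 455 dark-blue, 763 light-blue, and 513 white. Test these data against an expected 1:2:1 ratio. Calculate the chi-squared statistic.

28.165

Expected counts for N = 1731 under a 1:2:1 ratio (total parts = 4):
  dark-blue: 1731 × 1/4 = 432.75
  light-blue: 1731 × 2/4 = 865.5
  white: 1731 × 1/4 = 432.75
χ² = Σ (O − E)² / E
  dark-blue: (455 − 432.75)² / 432.75 = 1.1440
  light-blue: (763 − 865.5)² / 865.5 = 12.1389
  white: (513 − 432.75)² / 432.75 = 14.8817
χ² = 1.1440 + 12.1389 + 14.8817 = 28.1646 ≈ 28.165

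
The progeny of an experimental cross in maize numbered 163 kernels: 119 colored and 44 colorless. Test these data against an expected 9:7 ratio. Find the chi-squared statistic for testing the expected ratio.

Expected counts for N = 163 under a 9:7 ratio (total parts = 16):
  colored: 163 × 9/16 = 91.6875
  colorless: 163 × 7/16 = 71.3125
χ² = Σ (O − E)² / E
  colored: (119 − 91.6875)² / 91.6875 = 8.1360
  colorless: (44 − 71.3125)² / 71.3125 = 10.4606
χ² = 8.1360 + 10.4606 = 18.5966 ≈ 18.597

18.597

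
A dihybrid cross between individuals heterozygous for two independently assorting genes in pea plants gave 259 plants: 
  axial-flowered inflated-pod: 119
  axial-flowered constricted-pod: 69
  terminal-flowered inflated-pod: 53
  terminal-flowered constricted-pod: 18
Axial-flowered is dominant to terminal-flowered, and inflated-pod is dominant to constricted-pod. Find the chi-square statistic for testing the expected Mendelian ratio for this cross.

14.098

A dihybrid F₂ with independent assortment and complete dominance at both loci gives a 9:3:3:1 phenotypic ratio.
Total ratio parts = 16. Expected numbers out of 259:
  axial-flowered inflated-pod: 259 × 9/16 = 145.6875
  axial-flowered constricted-pod: 259 × 3/16 = 48.5625
  terminal-flowered inflated-pod: 259 × 3/16 = 48.5625
  terminal-flowered constricted-pod: 259 × 1/16 = 16.1875
χ² = Σ (O − E)² / E
  axial-flowered inflated-pod: (119 − 145.6875)² / 145.6875 = 4.8887
  axial-flowered constricted-pod: (69 − 48.5625)² / 48.5625 = 8.6011
  terminal-flowered inflated-pod: (53 − 48.5625)² / 48.5625 = 0.4055
  terminal-flowered constricted-pod: (18 − 16.1875)² / 16.1875 = 0.2029
χ² = 4.8887 + 8.6011 + 0.4055 + 0.2029 = 14.0982 ≈ 14.098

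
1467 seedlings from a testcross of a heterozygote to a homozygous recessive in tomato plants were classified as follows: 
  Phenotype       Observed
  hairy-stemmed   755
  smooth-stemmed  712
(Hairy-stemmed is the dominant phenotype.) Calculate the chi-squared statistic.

1.260

A testcross of a heterozygote (Aa × aa) gives a 1:1 phenotypic ratio.
The 1:1 ratio has 2 parts, so with N = 1467 the expected counts are:
  hairy-stemmed: 1467 × 1/2 = 733.5
  smooth-stemmed: 1467 × 1/2 = 733.5
χ² = Σ (O − E)² / E
  hairy-stemmed: (755 − 733.5)² / 733.5 = 0.6302
  smooth-stemmed: (712 − 733.5)² / 733.5 = 0.6302
χ² = 0.6302 + 0.6302 = 1.2604 ≈ 1.260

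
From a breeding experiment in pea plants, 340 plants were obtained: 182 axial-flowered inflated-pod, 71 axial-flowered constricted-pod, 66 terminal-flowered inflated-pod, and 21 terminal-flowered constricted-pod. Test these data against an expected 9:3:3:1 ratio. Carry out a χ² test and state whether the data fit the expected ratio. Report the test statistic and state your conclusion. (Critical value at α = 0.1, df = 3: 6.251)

1.354; consistent

The 9:3:3:1 ratio has 16 parts, so with N = 340 the expected counts are:
  axial-flowered inflated-pod: 340 × 9/16 = 191.25
  axial-flowered constricted-pod: 340 × 3/16 = 63.75
  terminal-flowered inflated-pod: 340 × 3/16 = 63.75
  terminal-flowered constricted-pod: 340 × 1/16 = 21.25
χ² = Σ (O − E)² / E
  axial-flowered inflated-pod: (182 − 191.25)² / 191.25 = 0.4474
  axial-flowered constricted-pod: (71 − 63.75)² / 63.75 = 0.8245
  terminal-flowered inflated-pod: (66 − 63.75)² / 63.75 = 0.0794
  terminal-flowered constricted-pod: (21 − 21.25)² / 21.25 = 0.0029
χ² = 0.4474 + 0.8245 + 0.0794 + 0.0029 = 1.3542 ≈ 1.354
Degrees of freedom = 4 − 1 = 3; critical value at α = 0.1 is 6.251.
Since 1.354 < 6.251, we fail to reject the null hypothesis — the data are consistent with the 9:3:3:1 ratio.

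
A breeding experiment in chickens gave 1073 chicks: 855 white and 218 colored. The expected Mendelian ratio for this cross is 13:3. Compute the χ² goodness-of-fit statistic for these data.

1.729

Total ratio parts = 16. Expected numbers out of 1073:
  white: 1073 × 13/16 = 871.8125
  colored: 1073 × 3/16 = 201.1875
χ² = Σ (O − E)² / E
  white: (855 − 871.8125)² / 871.8125 = 0.3242
  colored: (218 − 201.1875)² / 201.1875 = 1.4050
χ² = 0.3242 + 1.4050 = 1.7292 ≈ 1.729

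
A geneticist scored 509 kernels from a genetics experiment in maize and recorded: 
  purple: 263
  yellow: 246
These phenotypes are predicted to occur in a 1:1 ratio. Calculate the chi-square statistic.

0.568

Expected counts for N = 509 under a 1:1 ratio (total parts = 2):
  purple: 509 × 1/2 = 254.5
  yellow: 509 × 1/2 = 254.5
χ² = Σ (O − E)² / E
  purple: (263 − 254.5)² / 254.5 = 0.2839
  yellow: (246 − 254.5)² / 254.5 = 0.2839
χ² = 0.2839 + 0.2839 = 0.5678 ≈ 0.568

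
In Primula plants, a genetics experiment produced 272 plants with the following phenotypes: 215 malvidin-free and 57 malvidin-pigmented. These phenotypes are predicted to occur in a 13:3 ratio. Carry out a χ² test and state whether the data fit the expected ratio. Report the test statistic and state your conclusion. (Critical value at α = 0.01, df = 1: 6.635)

Total ratio parts = 16. Expected numbers out of 272:
  malvidin-free: 272 × 13/16 = 221
  malvidin-pigmented: 272 × 3/16 = 51
χ² = Σ (O − E)² / E
  malvidin-free: (215 − 221)² / 221 = 0.1629
  malvidin-pigmented: (57 − 51)² / 51 = 0.7059
χ² = 0.1629 + 0.7059 = 0.8688 ≈ 0.869
Degrees of freedom = 2 − 1 = 1; critical value at α = 0.01 is 6.635.
Since 0.869 < 6.635, we fail to reject the null hypothesis — the data are consistent with the 13:3 ratio.

0.869; consistent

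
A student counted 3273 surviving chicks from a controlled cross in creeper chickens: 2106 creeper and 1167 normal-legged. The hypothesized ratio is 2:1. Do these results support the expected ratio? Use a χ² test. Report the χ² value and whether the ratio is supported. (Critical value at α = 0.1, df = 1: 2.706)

Total ratio parts = 3. Expected numbers out of 3273:
  creeper: 3273 × 2/3 = 2182
  normal-legged: 3273 × 1/3 = 1091
χ² = Σ (O − E)² / E
  creeper: (2106 − 2182)² / 2182 = 2.6471
  normal-legged: (1167 − 1091)² / 1091 = 5.2942
χ² = 2.6471 + 5.2942 = 7.9413 ≈ 7.941
Degrees of freedom = 2 − 1 = 1; critical value at α = 0.1 is 2.706.
Since 7.941 > 2.706, we reject the null hypothesis — the data do not fit the 2:1 ratio.

7.941; not consistent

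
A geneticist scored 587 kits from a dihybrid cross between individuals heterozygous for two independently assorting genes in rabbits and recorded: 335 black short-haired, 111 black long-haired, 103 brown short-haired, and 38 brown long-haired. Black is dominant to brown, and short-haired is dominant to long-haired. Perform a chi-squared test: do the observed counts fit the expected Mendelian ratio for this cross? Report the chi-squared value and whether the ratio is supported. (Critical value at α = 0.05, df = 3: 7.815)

0.578; consistent

A dihybrid F₂ with independent assortment and complete dominance at both loci gives a 9:3:3:1 phenotypic ratio.
The 9:3:3:1 ratio has 16 parts, so with N = 587 the expected counts are:
  black short-haired: 587 × 9/16 = 330.1875
  black long-haired: 587 × 3/16 = 110.0625
  brown short-haired: 587 × 3/16 = 110.0625
  brown long-haired: 587 × 1/16 = 36.6875
χ² = Σ (O − E)² / E
  black short-haired: (335 − 330.1875)² / 330.1875 = 0.0701
  black long-haired: (111 − 110.0625)² / 110.0625 = 0.0080
  brown short-haired: (103 − 110.0625)² / 110.0625 = 0.4532
  brown long-haired: (38 − 36.6875)² / 36.6875 = 0.0470
χ² = 0.0701 + 0.0080 + 0.4532 + 0.0470 = 0.5783 ≈ 0.578
Degrees of freedom = 4 − 1 = 3; critical value at α = 0.05 is 7.815.
Since 0.578 < 7.815, we fail to reject the null hypothesis — the data are consistent with the 9:3:3:1 ratio.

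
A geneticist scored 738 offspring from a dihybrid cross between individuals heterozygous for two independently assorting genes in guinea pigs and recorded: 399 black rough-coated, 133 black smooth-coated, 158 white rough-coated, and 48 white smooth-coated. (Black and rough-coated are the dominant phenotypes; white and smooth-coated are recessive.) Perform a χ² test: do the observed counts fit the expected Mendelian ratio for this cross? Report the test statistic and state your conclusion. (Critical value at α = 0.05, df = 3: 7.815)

3.695; consistent

A dihybrid F₂ with independent assortment and complete dominance at both loci gives a 9:3:3:1 phenotypic ratio.
Under the 9:3:3:1 hypothesis (Σ ratio = 16, N = 738):
  black rough-coated: 738 × 9/16 = 415.125
  black smooth-coated: 738 × 3/16 = 138.375
  white rough-coated: 738 × 3/16 = 138.375
  white smooth-coated: 738 × 1/16 = 46.125
χ² = Σ (O − E)² / E
  black rough-coated: (399 − 415.125)² / 415.125 = 0.6264
  black smooth-coated: (133 − 138.375)² / 138.375 = 0.2088
  white rough-coated: (158 − 138.375)² / 138.375 = 2.7833
  white smooth-coated: (48 − 46.125)² / 46.125 = 0.0762
χ² = 0.6264 + 0.2088 + 2.7833 + 0.0762 = 3.6947 ≈ 3.695
Degrees of freedom = 4 − 1 = 3; critical value at α = 0.05 is 7.815.
Since 3.695 < 7.815, we fail to reject the null hypothesis — the data are consistent with the 9:3:3:1 ratio.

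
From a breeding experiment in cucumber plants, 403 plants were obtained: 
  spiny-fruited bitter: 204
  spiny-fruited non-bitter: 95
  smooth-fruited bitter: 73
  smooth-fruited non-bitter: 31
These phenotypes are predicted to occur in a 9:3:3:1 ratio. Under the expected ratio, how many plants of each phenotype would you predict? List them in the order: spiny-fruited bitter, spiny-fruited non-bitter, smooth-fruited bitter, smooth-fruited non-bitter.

The 9:3:3:1 ratio has 16 parts, so with N = 403 the expected counts are:
  spiny-fruited bitter: 403 × 9/16 = 226.6875
  spiny-fruited non-bitter: 403 × 3/16 = 75.5625
  smooth-fruited bitter: 403 × 3/16 = 75.5625
  smooth-fruited non-bitter: 403 × 1/16 = 25.1875

226.6875, 75.5625, 75.5625, 25.1875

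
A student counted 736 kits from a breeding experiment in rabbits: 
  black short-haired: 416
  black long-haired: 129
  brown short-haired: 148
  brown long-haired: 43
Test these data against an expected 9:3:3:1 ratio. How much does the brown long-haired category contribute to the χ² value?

0.196

Total ratio parts = 16. Expected numbers out of 736:
  black short-haired: 736 × 9/16 = 414
  black long-haired: 736 × 3/16 = 138
  brown short-haired: 736 × 3/16 = 138
  brown long-haired: 736 × 1/16 = 46
Contribution of brown long-haired: (43 − 46)² / 46 = 0.1957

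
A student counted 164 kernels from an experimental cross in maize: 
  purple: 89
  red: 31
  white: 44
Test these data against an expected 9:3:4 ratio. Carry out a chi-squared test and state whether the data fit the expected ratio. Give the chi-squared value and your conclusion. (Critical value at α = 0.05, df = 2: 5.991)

Expected counts for N = 164 under a 9:3:4 ratio (total parts = 16):
  purple: 164 × 9/16 = 92.25
  red: 164 × 3/16 = 30.75
  white: 164 × 4/16 = 41
χ² = Σ (O − E)² / E
  purple: (89 − 92.25)² / 92.25 = 0.1145
  red: (31 − 30.75)² / 30.75 = 0.0020
  white: (44 − 41)² / 41 = 0.2195
χ² = 0.1145 + 0.0020 + 0.2195 = 0.336
Degrees of freedom = 3 − 1 = 2; critical value at α = 0.05 is 5.991.
Since 0.336 < 5.991, we fail to reject the null hypothesis — the data are consistent with the 9:3:4 ratio.

0.336; consistent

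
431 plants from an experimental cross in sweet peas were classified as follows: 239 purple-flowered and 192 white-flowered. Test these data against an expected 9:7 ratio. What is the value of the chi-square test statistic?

0.111

Total ratio parts = 16. Expected numbers out of 431:
  purple-flowered: 431 × 9/16 = 242.4375
  white-flowered: 431 × 7/16 = 188.5625
χ² = Σ (O − E)² / E
  purple-flowered: (239 − 242.4375)² / 242.4375 = 0.0487
  white-flowered: (192 − 188.5625)² / 188.5625 = 0.0627
χ² = 0.0487 + 0.0627 = 0.1114 ≈ 0.111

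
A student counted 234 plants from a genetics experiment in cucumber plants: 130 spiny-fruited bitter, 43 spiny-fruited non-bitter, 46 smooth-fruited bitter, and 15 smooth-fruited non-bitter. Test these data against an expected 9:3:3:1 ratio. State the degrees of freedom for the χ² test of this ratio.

A goodness-of-fit test with 4 phenotype classes has df = 4 − 1 = 3.

3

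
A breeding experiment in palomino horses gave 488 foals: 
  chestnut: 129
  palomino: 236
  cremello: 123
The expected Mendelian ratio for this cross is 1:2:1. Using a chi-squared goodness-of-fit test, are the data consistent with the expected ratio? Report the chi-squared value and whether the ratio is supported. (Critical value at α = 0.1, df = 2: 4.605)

Expected counts for N = 488 under a 1:2:1 ratio (total parts = 4):
  chestnut: 488 × 1/4 = 122
  palomino: 488 × 2/4 = 244
  cremello: 488 × 1/4 = 122
χ² = Σ (O − E)² / E
  chestnut: (129 − 122)² / 122 = 0.4016
  palomino: (236 − 244)² / 244 = 0.2623
  cremello: (123 − 122)² / 122 = 0.0082
χ² = 0.4016 + 0.2623 + 0.0082 = 0.6721 ≈ 0.672
Degrees of freedom = 3 − 1 = 2; critical value at α = 0.1 is 4.605.
Since 0.672 < 4.605, we fail to reject the null hypothesis — the data are consistent with the 1:2:1 ratio.

0.672; consistent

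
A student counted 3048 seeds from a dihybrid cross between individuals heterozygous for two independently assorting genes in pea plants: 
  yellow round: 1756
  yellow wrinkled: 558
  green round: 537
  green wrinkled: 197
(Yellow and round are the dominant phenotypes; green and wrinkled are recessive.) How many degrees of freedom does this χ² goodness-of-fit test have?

3

A dihybrid F₂ with independent assortment and complete dominance at both loci gives a 9:3:3:1 phenotypic ratio.
A goodness-of-fit test with 4 phenotype classes has df = 4 − 1 = 3.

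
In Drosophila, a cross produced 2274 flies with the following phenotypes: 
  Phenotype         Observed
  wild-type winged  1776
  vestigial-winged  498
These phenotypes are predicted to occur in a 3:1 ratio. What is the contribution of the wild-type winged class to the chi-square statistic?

Under the 3:1 hypothesis (Σ ratio = 4, N = 2274):
  wild-type winged: 2274 × 3/4 = 1705.5
  vestigial-winged: 2274 × 1/4 = 568.5
Contribution of wild-type winged: (1776 − 1705.5)² / 1705.5 = 2.9142

2.914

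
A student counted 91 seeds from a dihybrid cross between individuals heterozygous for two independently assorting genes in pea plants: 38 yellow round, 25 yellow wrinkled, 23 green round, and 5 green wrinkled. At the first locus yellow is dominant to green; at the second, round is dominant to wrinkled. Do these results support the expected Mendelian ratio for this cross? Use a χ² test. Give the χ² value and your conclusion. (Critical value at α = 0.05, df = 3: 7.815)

9.239; not consistent

A dihybrid F₂ with independent assortment and complete dominance at both loci gives a 9:3:3:1 phenotypic ratio.
Expected counts for N = 91 under a 9:3:3:1 ratio (total parts = 16):
  yellow round: 91 × 9/16 = 51.1875
  yellow wrinkled: 91 × 3/16 = 17.0625
  green round: 91 × 3/16 = 17.0625
  green wrinkled: 91 × 1/16 = 5.6875
χ² = Σ (O − E)² / E
  yellow round: (38 − 51.1875)² / 51.1875 = 3.3975
  yellow wrinkled: (25 − 17.0625)² / 17.0625 = 3.6925
  green round: (23 − 17.0625)² / 17.0625 = 2.0662
  green wrinkled: (5 − 5.6875)² / 5.6875 = 0.0831
χ² = 3.3975 + 3.6925 + 2.0662 + 0.0831 = 9.2393 ≈ 9.239
Degrees of freedom = 4 − 1 = 3; critical value at α = 0.05 is 7.815.
Since 9.239 > 7.815, we reject the null hypothesis — the data do not fit the 9:3:3:1 ratio.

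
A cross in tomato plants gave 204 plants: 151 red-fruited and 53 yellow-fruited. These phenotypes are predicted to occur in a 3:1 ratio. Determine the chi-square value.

The 3:1 ratio has 4 parts, so with N = 204 the expected counts are:
  red-fruited: 204 × 3/4 = 153
  yellow-fruited: 204 × 1/4 = 51
χ² = Σ (O − E)² / E
  red-fruited: (151 − 153)² / 153 = 0.0261
  yellow-fruited: (53 − 51)² / 51 = 0.0784
χ² = 0.0261 + 0.0784 = 0.1045 ≈ 0.105

0.105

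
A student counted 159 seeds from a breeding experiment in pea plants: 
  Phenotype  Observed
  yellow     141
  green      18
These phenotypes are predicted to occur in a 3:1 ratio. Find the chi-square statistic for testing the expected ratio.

Total ratio parts = 4. Expected numbers out of 159:
  yellow: 159 × 3/4 = 119.25
  green: 159 × 1/4 = 39.75
χ² = Σ (O − E)² / E
  yellow: (141 − 119.25)² / 119.25 = 3.9670
  green: (18 − 39.75)² / 39.75 = 11.9009
χ² = 3.9670 + 11.9009 = 15.8679 ≈ 15.868

15.868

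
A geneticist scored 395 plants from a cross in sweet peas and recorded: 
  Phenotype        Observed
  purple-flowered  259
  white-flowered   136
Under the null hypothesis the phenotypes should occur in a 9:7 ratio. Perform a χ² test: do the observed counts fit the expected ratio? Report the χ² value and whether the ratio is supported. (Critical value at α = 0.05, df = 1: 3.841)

13.941; not consistent

Expected counts for N = 395 under a 9:7 ratio (total parts = 16):
  purple-flowered: 395 × 9/16 = 222.1875
  white-flowered: 395 × 7/16 = 172.8125
χ² = Σ (O − E)² / E
  purple-flowered: (259 − 222.1875)² / 222.1875 = 6.0992
  white-flowered: (136 − 172.8125)² / 172.8125 = 7.8418
χ² = 6.0992 + 7.8418 = 13.941
Degrees of freedom = 2 − 1 = 1; critical value at α = 0.05 is 3.841.
Since 13.941 > 3.841, we reject the null hypothesis — the data do not fit the 9:7 ratio.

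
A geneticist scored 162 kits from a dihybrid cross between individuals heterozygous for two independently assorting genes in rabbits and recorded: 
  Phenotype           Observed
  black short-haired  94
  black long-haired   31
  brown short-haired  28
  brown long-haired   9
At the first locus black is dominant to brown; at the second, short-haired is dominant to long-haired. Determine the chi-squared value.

A dihybrid F₂ with independent assortment and complete dominance at both loci gives a 9:3:3:1 phenotypic ratio.
The 9:3:3:1 ratio has 16 parts, so with N = 162 the expected counts are:
  black short-haired: 162 × 9/16 = 91.125
  black long-haired: 162 × 3/16 = 30.375
  brown short-haired: 162 × 3/16 = 30.375
  brown long-haired: 162 × 1/16 = 10.125
χ² = Σ (O − E)² / E
  black short-haired: (94 − 91.125)² / 91.125 = 0.0907
  black long-haired: (31 − 30.375)² / 30.375 = 0.0129
  brown short-haired: (28 − 30.375)² / 30.375 = 0.1857
  brown long-haired: (9 − 10.125)² / 10.125 = 0.1250
χ² = 0.0907 + 0.0129 + 0.1857 + 0.1250 = 0.4143 ≈ 0.414

0.414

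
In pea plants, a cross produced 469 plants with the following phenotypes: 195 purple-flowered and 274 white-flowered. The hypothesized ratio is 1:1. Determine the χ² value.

The 1:1 ratio has 2 parts, so with N = 469 the expected counts are:
  purple-flowered: 469 × 1/2 = 234.5
  white-flowered: 469 × 1/2 = 234.5
χ² = Σ (O − E)² / E
  purple-flowered: (195 − 234.5)² / 234.5 = 6.6535
  white-flowered: (274 − 234.5)² / 234.5 = 6.6535
χ² = 6.6535 + 6.6535 = 13.307

13.307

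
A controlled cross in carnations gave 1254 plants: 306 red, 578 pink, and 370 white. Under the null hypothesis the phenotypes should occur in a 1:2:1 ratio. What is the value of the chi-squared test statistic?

14.191

Expected counts for N = 1254 under a 1:2:1 ratio (total parts = 4):
  red: 1254 × 1/4 = 313.5
  pink: 1254 × 2/4 = 627
  white: 1254 × 1/4 = 313.5
χ² = Σ (O − E)² / E
  red: (306 − 313.5)² / 313.5 = 0.1794
  pink: (578 − 627)² / 627 = 3.8293
  white: (370 − 313.5)² / 313.5 = 10.1826
χ² = 0.1794 + 3.8293 + 10.1826 = 14.1913 ≈ 14.191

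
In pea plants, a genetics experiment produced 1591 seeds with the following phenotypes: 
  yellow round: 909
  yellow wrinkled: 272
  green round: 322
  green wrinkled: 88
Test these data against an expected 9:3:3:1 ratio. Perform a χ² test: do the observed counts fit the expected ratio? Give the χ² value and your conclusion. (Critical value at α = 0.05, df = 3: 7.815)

5.738; consistent

The 9:3:3:1 ratio has 16 parts, so with N = 1591 the expected counts are:
  yellow round: 1591 × 9/16 = 894.9375
  yellow wrinkled: 1591 × 3/16 = 298.3125
  green round: 1591 × 3/16 = 298.3125
  green wrinkled: 1591 × 1/16 = 99.4375
χ² = Σ (O − E)² / E
  yellow round: (909 − 894.9375)² / 894.9375 = 0.2210
  yellow wrinkled: (272 − 298.3125)² / 298.3125 = 2.3209
  green round: (322 − 298.3125)² / 298.3125 = 1.8809
  green wrinkled: (88 − 99.4375)² / 99.4375 = 1.3156
χ² = 0.2210 + 2.3209 + 1.8809 + 1.3156 = 5.7384 ≈ 5.738
Degrees of freedom = 4 − 1 = 3; critical value at α = 0.05 is 7.815.
Since 5.738 < 7.815, we fail to reject the null hypothesis — the data are consistent with the 9:3:3:1 ratio.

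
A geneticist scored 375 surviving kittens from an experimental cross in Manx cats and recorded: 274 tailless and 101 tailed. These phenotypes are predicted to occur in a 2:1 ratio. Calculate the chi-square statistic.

Total ratio parts = 3. Expected numbers out of 375:
  tailless: 375 × 2/3 = 250
  tailed: 375 × 1/3 = 125
χ² = Σ (O − E)² / E
  tailless: (274 − 250)² / 250 = 2.3040
  tailed: (101 − 125)² / 125 = 4.6080
χ² = 2.3040 + 4.6080 = 6.912

6.912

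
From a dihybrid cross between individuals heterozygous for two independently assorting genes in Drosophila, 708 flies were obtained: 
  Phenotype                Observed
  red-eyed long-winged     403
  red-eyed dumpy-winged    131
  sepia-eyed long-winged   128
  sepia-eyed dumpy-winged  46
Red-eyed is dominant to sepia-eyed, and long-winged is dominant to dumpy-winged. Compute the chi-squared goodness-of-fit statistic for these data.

A dihybrid F₂ with independent assortment and complete dominance at both loci gives a 9:3:3:1 phenotypic ratio.
The 9:3:3:1 ratio has 16 parts, so with N = 708 the expected counts are:
  red-eyed long-winged: 708 × 9/16 = 398.25
  red-eyed dumpy-winged: 708 × 3/16 = 132.75
  sepia-eyed long-winged: 708 × 3/16 = 132.75
  sepia-eyed dumpy-winged: 708 × 1/16 = 44.25
χ² = Σ (O − E)² / E
  red-eyed long-winged: (403 − 398.25)² / 398.25 = 0.0567
  red-eyed dumpy-winged: (131 − 132.75)² / 132.75 = 0.0231
  sepia-eyed long-winged: (128 − 132.75)² / 132.75 = 0.1700
  sepia-eyed dumpy-winged: (46 − 44.25)² / 44.25 = 0.0692
χ² = 0.0567 + 0.0231 + 0.1700 + 0.0692 = 0.319

0.319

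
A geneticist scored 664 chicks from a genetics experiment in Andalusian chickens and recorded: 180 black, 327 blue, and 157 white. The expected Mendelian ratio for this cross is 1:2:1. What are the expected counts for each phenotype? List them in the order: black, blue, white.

166, 332, 166

Total ratio parts = 4. Expected numbers out of 664:
  black: 664 × 1/4 = 166
  blue: 664 × 2/4 = 332
  white: 664 × 1/4 = 166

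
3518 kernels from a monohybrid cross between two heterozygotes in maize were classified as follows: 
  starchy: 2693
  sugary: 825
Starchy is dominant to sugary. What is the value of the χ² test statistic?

4.503

For a monohybrid cross between heterozygotes with complete dominance, the expected phenotypic ratio is 3:1.
Under the 3:1 hypothesis (Σ ratio = 4, N = 3518):
  starchy: 3518 × 3/4 = 2638.5
  sugary: 3518 × 1/4 = 879.5
χ² = Σ (O − E)² / E
  starchy: (2693 − 2638.5)² / 2638.5 = 1.1257
  sugary: (825 − 879.5)² / 879.5 = 3.3772
χ² = 1.1257 + 3.3772 = 4.5029 ≈ 4.503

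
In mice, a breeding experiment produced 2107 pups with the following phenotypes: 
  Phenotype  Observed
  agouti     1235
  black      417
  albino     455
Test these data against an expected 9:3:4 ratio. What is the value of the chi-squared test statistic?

13.085

Under the 9:3:4 hypothesis (Σ ratio = 16, N = 2107):
  agouti: 2107 × 9/16 = 1185.1875
  black: 2107 × 3/16 = 395.0625
  albino: 2107 × 4/16 = 526.75
χ² = Σ (O − E)² / E
  agouti: (1235 − 1185.1875)² / 1185.1875 = 2.0936
  black: (417 − 395.0625)² / 395.0625 = 1.2182
  albino: (455 − 526.75)² / 526.75 = 9.7733
χ² = 2.0936 + 1.2182 + 9.7733 = 13.0851 ≈ 13.085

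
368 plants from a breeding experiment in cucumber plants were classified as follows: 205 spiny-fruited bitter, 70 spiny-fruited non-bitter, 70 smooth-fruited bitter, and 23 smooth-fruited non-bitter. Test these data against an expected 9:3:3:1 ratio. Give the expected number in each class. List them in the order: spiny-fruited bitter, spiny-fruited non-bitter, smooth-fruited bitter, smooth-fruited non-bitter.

207, 69, 69, 23

Expected counts for N = 368 under a 9:3:3:1 ratio (total parts = 16):
  spiny-fruited bitter: 368 × 9/16 = 207
  spiny-fruited non-bitter: 368 × 3/16 = 69
  smooth-fruited bitter: 368 × 3/16 = 69
  smooth-fruited non-bitter: 368 × 1/16 = 23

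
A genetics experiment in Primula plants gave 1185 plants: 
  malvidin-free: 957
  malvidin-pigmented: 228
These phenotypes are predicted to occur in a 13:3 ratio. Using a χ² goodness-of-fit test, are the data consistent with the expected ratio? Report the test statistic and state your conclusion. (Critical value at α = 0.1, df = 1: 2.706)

0.187; consistent

Expected counts for N = 1185 under a 13:3 ratio (total parts = 16):
  malvidin-free: 1185 × 13/16 = 962.8125
  malvidin-pigmented: 1185 × 3/16 = 222.1875
χ² = Σ (O − E)² / E
  malvidin-free: (957 − 962.8125)² / 962.8125 = 0.0351
  malvidin-pigmented: (228 − 222.1875)² / 222.1875 = 0.1521
χ² = 0.0351 + 0.1521 = 0.1872 ≈ 0.187
Degrees of freedom = 2 − 1 = 1; critical value at α = 0.1 is 2.706.
Since 0.187 < 2.706, we fail to reject the null hypothesis — the data are consistent with the 13:3 ratio.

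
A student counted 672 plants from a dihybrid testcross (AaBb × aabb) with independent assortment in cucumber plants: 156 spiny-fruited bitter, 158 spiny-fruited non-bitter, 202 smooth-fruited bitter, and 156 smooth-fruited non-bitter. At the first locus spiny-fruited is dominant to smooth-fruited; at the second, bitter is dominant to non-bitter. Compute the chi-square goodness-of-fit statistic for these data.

9.190

A dihybrid testcross with independent assortment gives a 1:1:1:1 ratio.
The 1:1:1:1 ratio has 4 parts, so with N = 672 the expected counts are:
  spiny-fruited bitter: 672 × 1/4 = 168
  spiny-fruited non-bitter: 672 × 1/4 = 168
  smooth-fruited bitter: 672 × 1/4 = 168
  smooth-fruited non-bitter: 672 × 1/4 = 168
χ² = Σ (O − E)² / E
  spiny-fruited bitter: (156 − 168)² / 168 = 0.8571
  spiny-fruited non-bitter: (158 − 168)² / 168 = 0.5952
  smooth-fruited bitter: (202 − 168)² / 168 = 6.8810
  smooth-fruited non-bitter: (156 − 168)² / 168 = 0.8571
χ² = 0.8571 + 0.5952 + 6.8810 + 0.8571 = 9.1904 ≈ 9.190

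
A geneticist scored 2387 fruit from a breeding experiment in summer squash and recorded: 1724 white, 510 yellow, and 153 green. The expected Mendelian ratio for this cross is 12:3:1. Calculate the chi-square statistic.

Expected counts for N = 2387 under a 12:3:1 ratio (total parts = 16):
  white: 2387 × 12/16 = 1790.25
  yellow: 2387 × 3/16 = 447.5625
  green: 2387 × 1/16 = 149.1875
χ² = Σ (O − E)² / E
  white: (1724 − 1790.25)² / 1790.25 = 2.4516
  yellow: (510 − 447.5625)² / 447.5625 = 8.7104
  green: (153 − 149.1875)² / 149.1875 = 0.0974
χ² = 2.4516 + 8.7104 + 0.0974 = 11.2594 ≈ 11.259

11.259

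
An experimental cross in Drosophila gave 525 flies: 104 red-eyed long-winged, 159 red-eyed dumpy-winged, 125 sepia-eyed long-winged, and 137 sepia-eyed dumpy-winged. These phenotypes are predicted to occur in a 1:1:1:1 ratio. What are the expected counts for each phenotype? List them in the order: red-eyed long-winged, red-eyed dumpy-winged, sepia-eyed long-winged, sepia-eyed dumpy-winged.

131.25, 131.25, 131.25, 131.25

Expected counts for N = 525 under a 1:1:1:1 ratio (total parts = 4):
  red-eyed long-winged: 525 × 1/4 = 131.25
  red-eyed dumpy-winged: 525 × 1/4 = 131.25
  sepia-eyed long-winged: 525 × 1/4 = 131.25
  sepia-eyed dumpy-winged: 525 × 1/4 = 131.25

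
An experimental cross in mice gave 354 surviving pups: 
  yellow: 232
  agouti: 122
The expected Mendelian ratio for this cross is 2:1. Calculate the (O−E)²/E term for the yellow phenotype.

Expected counts for N = 354 under a 2:1 ratio (total parts = 3):
  yellow: 354 × 2/3 = 236
  agouti: 354 × 1/3 = 118
Contribution of yellow: (232 − 236)² / 236 = 0.0678

0.068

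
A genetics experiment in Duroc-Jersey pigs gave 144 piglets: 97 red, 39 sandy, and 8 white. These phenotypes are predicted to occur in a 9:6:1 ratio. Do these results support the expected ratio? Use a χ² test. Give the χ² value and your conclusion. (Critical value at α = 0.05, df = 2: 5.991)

Total ratio parts = 16. Expected numbers out of 144:
  red: 144 × 9/16 = 81
  sandy: 144 × 6/16 = 54
  white: 144 × 1/16 = 9
χ² = Σ (O − E)² / E
  red: (97 − 81)² / 81 = 3.1605
  sandy: (39 − 54)² / 54 = 4.1667
  white: (8 − 9)² / 9 = 0.1111
χ² = 3.1605 + 4.1667 + 0.1111 = 7.4383 ≈ 7.438
Degrees of freedom = 3 − 1 = 2; critical value at α = 0.05 is 5.991.
Since 7.438 > 5.991, we reject the null hypothesis — the data do not fit the 9:6:1 ratio.

7.438; not consistent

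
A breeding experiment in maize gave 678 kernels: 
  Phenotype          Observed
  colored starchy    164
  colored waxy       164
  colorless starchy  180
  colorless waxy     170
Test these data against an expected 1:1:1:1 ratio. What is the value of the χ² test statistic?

1.009

Expected counts for N = 678 under a 1:1:1:1 ratio (total parts = 4):
  colored starchy: 678 × 1/4 = 169.5
  colored waxy: 678 × 1/4 = 169.5
  colorless starchy: 678 × 1/4 = 169.5
  colorless waxy: 678 × 1/4 = 169.5
χ² = Σ (O − E)² / E
  colored starchy: (164 − 169.5)² / 169.5 = 0.1785
  colored waxy: (164 − 169.5)² / 169.5 = 0.1785
  colorless starchy: (180 − 169.5)² / 169.5 = 0.6504
  colorless waxy: (170 − 169.5)² / 169.5 = 0.0015
χ² = 0.1785 + 0.1785 + 0.6504 + 0.0015 = 1.0089 ≈ 1.009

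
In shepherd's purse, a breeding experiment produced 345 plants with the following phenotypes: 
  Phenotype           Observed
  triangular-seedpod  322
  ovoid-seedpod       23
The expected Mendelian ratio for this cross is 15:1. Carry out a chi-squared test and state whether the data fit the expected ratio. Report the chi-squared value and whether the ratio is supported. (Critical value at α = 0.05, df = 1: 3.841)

0.102; consistent

Expected counts for N = 345 under a 15:1 ratio (total parts = 16):
  triangular-seedpod: 345 × 15/16 = 323.4375
  ovoid-seedpod: 345 × 1/16 = 21.5625
χ² = Σ (O − E)² / E
  triangular-seedpod: (322 − 323.4375)² / 323.4375 = 0.0064
  ovoid-seedpod: (23 − 21.5625)² / 21.5625 = 0.0958
χ² = 0.0064 + 0.0958 = 0.1022 ≈ 0.102
Degrees of freedom = 2 − 1 = 1; critical value at α = 0.05 is 3.841.
Since 0.102 < 3.841, we fail to reject the null hypothesis — the data are consistent with the 15:1 ratio.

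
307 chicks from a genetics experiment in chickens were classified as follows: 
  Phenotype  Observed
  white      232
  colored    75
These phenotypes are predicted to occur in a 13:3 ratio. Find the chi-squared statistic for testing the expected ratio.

Expected counts for N = 307 under a 13:3 ratio (total parts = 16):
  white: 307 × 13/16 = 249.4375
  colored: 307 × 3/16 = 57.5625
χ² = Σ (O − E)² / E
  white: (232 − 249.4375)² / 249.4375 = 1.2190
  colored: (75 − 57.5625)² / 57.5625 = 5.2824
χ² = 1.2190 + 5.2824 = 6.5014 ≈ 6.501

6.501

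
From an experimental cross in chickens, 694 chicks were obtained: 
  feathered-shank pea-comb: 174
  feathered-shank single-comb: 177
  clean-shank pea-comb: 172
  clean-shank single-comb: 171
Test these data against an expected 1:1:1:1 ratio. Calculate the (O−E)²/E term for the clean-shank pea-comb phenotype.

Under the 1:1:1:1 hypothesis (Σ ratio = 4, N = 694):
  feathered-shank pea-comb: 694 × 1/4 = 173.5
  feathered-shank single-comb: 694 × 1/4 = 173.5
  clean-shank pea-comb: 694 × 1/4 = 173.5
  clean-shank single-comb: 694 × 1/4 = 173.5
Contribution of clean-shank pea-comb: (172 − 173.5)² / 173.5 = 0.0130

0.013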